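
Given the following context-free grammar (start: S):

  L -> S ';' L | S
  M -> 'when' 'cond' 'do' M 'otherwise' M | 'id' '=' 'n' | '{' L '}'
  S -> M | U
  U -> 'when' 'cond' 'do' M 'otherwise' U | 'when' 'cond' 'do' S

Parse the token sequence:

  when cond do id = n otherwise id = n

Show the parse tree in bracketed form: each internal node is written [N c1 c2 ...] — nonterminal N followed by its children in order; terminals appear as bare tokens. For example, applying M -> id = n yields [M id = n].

[S [M when cond do [M id = n] otherwise [M id = n]]]

S
M
when cond do M otherwise M
when cond do id = n otherwise M
when cond do id = n otherwise id = n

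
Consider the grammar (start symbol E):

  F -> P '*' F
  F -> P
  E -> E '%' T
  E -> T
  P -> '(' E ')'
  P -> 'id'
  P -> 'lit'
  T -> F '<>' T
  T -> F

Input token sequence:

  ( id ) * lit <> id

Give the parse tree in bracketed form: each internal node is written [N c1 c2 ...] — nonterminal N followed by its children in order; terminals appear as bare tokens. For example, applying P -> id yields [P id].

E
T
F <> T
P * F <> T
( E ) * F <> T
( T ) * F <> T
( F ) * F <> T
( P ) * F <> T
( id ) * F <> T
( id ) * P <> T
( id ) * lit <> T
( id ) * lit <> F
( id ) * lit <> P
( id ) * lit <> id

[E [T [F [P ( [E [T [F [P id]]]] )] * [F [P lit]]] <> [T [F [P id]]]]]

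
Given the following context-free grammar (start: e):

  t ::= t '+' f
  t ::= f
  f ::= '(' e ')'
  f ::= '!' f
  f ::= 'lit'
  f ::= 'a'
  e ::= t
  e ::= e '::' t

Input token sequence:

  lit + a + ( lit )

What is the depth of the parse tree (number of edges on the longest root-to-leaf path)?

[e [t [t [t [f lit]] + [f a]] + [f ( [e [t [f lit]]] )]]]

6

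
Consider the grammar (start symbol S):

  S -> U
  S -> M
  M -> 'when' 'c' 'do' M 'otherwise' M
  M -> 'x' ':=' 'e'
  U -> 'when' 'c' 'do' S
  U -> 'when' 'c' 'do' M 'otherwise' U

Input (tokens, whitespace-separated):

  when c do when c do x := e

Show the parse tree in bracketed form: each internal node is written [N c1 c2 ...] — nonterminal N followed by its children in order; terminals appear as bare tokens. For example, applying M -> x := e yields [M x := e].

[S [U when c do [S [U when c do [S [M x := e]]]]]]

S
U
when c do S
when c do U
when c do when c do S
when c do when c do M
when c do when c do x := e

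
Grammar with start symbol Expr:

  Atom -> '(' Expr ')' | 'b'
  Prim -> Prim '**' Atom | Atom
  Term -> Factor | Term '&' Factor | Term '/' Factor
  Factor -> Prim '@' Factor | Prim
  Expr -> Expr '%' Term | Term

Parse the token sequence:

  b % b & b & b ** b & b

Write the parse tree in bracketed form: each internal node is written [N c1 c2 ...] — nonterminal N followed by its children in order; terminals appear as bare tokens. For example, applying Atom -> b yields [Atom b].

[Expr [Expr [Term [Factor [Prim [Atom b]]]]] % [Term [Term [Term [Term [Factor [Prim [Atom b]]]] & [Factor [Prim [Atom b]]]] & [Factor [Prim [Prim [Atom b]] ** [Atom b]]]] & [Factor [Prim [Atom b]]]]]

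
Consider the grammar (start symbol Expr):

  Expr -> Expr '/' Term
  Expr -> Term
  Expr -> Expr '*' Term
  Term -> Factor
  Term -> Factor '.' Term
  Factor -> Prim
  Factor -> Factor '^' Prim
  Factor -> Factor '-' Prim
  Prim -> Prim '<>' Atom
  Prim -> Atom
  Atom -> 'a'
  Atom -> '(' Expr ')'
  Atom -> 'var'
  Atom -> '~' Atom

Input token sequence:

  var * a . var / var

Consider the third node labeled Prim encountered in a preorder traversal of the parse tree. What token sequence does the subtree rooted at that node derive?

[Expr [Expr [Expr [Term [Factor [Prim [Atom var]]]]] * [Term [Factor [Prim [Atom a]]] . [Term [Factor [Prim [Atom var]]]]]] / [Term [Factor [Prim [Atom var]]]]]

var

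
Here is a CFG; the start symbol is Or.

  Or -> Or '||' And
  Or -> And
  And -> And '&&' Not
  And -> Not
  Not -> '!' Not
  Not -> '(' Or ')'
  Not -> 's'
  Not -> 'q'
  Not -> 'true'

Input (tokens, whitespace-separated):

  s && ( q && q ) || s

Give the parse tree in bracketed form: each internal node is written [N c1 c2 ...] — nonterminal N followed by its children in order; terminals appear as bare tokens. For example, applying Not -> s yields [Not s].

[Or [Or [And [And [Not s]] && [Not ( [Or [And [And [Not q]] && [Not q]]] )]]] || [And [Not s]]]

Or
Or || And
And || And
And && Not || And
Not && Not || And
s && Not || And
s && ( Or ) || And
s && ( And ) || And
s && ( And && Not ) || And
s && ( Not && Not ) || And
s && ( q && Not ) || And
s && ( q && q ) || And
s && ( q && q ) || Not
s && ( q && q ) || s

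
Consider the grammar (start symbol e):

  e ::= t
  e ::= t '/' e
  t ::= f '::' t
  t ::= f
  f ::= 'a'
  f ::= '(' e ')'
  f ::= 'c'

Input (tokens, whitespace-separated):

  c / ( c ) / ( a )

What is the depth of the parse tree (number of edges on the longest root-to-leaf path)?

[e [t [f c]] / [e [t [f ( [e [t [f c]]] )]] / [e [t [f ( [e [t [f a]]] )]]]]]

8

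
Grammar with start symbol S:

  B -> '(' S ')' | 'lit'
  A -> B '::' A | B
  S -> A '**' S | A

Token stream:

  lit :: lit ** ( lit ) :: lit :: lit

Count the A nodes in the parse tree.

6

[S [A [B lit] :: [A [B lit]]] ** [S [A [B ( [S [A [B lit]]] )] :: [A [B lit] :: [A [B lit]]]]]]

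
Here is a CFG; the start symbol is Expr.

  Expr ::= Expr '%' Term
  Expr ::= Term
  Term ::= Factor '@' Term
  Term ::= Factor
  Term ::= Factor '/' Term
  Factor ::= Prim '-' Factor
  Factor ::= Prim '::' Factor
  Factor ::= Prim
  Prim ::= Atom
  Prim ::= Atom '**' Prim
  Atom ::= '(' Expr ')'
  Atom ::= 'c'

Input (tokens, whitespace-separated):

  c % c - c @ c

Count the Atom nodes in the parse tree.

[Expr [Expr [Term [Factor [Prim [Atom c]]]]] % [Term [Factor [Prim [Atom c]] - [Factor [Prim [Atom c]]]] @ [Term [Factor [Prim [Atom c]]]]]]

4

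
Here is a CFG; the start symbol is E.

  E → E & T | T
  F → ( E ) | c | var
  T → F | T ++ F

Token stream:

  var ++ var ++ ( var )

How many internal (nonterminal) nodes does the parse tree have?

[E [T [T [T [F var]] ++ [F var]] ++ [F ( [E [T [F var]]] )]]]

10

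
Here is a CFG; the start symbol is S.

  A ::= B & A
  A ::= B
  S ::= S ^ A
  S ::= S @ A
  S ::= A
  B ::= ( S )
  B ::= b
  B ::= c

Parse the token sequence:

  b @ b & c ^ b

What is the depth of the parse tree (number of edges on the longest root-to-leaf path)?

5

[S [S [S [A [B b]]] @ [A [B b] & [A [B c]]]] ^ [A [B b]]]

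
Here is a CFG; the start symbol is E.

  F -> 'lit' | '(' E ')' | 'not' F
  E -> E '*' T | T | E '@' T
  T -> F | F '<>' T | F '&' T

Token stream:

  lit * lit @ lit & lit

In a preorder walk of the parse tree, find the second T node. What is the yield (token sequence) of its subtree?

[E [E [E [T [F lit]]] * [T [F lit]]] @ [T [F lit] & [T [F lit]]]]

lit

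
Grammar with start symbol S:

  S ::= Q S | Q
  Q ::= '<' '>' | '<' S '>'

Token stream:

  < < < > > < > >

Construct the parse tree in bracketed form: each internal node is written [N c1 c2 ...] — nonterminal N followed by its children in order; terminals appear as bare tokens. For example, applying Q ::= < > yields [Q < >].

[S [Q < [S [Q < [S [Q < >]] >] [S [Q < >]]] >]]

S
Q
< S >
< Q S >
< < S > S >
< < Q > S >
< < < > > S >
< < < > > Q >
< < < > > < > >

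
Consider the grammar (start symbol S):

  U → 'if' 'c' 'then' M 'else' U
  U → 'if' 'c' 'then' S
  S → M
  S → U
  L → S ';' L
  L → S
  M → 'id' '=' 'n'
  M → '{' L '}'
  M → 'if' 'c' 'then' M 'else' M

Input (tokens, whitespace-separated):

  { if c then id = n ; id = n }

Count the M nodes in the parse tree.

3

[S [M { [L [S [U if c then [S [M id = n]]]] ; [L [S [M id = n]]]] }]]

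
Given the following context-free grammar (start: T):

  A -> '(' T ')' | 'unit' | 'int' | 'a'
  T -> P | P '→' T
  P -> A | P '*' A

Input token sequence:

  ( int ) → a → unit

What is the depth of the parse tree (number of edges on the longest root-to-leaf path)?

6

[T [P [A ( [T [P [A int]]] )]] → [T [P [A a]] → [T [P [A unit]]]]]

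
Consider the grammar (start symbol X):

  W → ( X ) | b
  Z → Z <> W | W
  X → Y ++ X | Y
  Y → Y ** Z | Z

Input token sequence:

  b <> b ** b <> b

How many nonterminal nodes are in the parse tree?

11

[X [Y [Y [Z [Z [W b]] <> [W b]]] ** [Z [Z [W b]] <> [W b]]]]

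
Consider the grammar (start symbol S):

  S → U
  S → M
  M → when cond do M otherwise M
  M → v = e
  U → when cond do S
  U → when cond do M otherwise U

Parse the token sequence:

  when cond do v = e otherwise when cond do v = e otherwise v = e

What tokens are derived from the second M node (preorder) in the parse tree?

[S [M when cond do [M v = e] otherwise [M when cond do [M v = e] otherwise [M v = e]]]]

v = e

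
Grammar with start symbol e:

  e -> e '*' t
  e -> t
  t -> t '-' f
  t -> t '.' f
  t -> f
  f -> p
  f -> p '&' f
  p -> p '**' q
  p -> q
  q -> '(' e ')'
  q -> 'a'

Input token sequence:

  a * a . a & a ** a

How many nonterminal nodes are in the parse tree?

[e [e [t [f [p [q a]]]]] * [t [t [f [p [q a]]]] . [f [p [q a]] & [f [p [p [q a]] ** [q a]]]]]]

19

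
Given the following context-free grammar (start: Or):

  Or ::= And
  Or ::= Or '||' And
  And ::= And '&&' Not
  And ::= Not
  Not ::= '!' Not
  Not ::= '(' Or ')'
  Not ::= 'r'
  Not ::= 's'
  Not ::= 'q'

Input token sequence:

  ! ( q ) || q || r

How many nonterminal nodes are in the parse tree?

[Or [Or [Or [And [Not ! [Not ( [Or [And [Not q]]] )]]]] || [And [Not q]]] || [And [Not r]]]

13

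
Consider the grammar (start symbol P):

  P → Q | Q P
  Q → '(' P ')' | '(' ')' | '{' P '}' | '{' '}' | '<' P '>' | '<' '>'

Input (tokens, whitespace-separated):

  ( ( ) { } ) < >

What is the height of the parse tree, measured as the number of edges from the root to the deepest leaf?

[P [Q ( [P [Q ( )] [P [Q { }]]] )] [P [Q < >]]]

5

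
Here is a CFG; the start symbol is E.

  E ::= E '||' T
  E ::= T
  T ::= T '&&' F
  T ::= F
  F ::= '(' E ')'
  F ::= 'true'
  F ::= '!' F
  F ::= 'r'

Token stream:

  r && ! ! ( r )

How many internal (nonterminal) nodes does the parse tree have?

[E [T [T [F r]] && [F ! [F ! [F ( [E [T [F r]]] )]]]]]

10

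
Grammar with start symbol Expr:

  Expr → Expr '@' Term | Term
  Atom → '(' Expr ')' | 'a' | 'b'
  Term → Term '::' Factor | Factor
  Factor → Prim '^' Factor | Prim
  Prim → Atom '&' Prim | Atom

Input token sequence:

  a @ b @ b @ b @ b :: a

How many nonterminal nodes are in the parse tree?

29

[Expr [Expr [Expr [Expr [Expr [Term [Factor [Prim [Atom a]]]]] @ [Term [Factor [Prim [Atom b]]]]] @ [Term [Factor [Prim [Atom b]]]]] @ [Term [Factor [Prim [Atom b]]]]] @ [Term [Term [Factor [Prim [Atom b]]]] :: [Factor [Prim [Atom a]]]]]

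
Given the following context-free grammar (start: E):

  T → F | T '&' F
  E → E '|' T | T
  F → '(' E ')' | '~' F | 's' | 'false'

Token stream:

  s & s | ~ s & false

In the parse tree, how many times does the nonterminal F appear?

5

[E [E [T [T [F s]] & [F s]]] | [T [T [F ~ [F s]]] & [F false]]]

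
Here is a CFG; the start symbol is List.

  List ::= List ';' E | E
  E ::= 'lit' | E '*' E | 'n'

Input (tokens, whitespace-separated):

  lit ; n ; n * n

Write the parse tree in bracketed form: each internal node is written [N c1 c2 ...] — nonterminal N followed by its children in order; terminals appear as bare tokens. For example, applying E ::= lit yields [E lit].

[List [List [List [E lit]] ; [E n]] ; [E [E n] * [E n]]]

List
List ; E
List ; E ; E
E ; E ; E
lit ; E ; E
lit ; n ; E
lit ; n ; E * E
lit ; n ; n * E
lit ; n ; n * n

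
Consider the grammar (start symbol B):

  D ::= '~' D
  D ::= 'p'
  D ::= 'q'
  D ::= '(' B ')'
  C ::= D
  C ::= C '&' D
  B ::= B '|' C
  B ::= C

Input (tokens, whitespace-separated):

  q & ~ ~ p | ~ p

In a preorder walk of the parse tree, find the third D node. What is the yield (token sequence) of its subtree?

~ p

[B [B [C [C [D q]] & [D ~ [D ~ [D p]]]]] | [C [D ~ [D p]]]]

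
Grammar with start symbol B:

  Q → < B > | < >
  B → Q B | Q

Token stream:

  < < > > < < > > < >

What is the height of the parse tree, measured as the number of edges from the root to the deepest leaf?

[B [Q < [B [Q < >]] >] [B [Q < [B [Q < >]] >] [B [Q < >]]]]

5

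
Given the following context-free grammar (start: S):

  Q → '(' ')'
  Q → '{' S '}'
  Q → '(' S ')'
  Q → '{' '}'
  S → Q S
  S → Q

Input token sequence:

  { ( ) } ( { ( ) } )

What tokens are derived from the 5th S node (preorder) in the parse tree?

[S [Q { [S [Q ( )]] }] [S [Q ( [S [Q { [S [Q ( )]] }]] )]]]

( )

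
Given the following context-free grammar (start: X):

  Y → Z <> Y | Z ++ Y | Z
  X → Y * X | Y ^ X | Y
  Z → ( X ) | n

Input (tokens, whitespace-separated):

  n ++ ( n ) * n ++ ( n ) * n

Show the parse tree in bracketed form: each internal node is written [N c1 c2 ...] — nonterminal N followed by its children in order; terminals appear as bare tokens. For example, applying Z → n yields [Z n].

[X [Y [Z n] ++ [Y [Z ( [X [Y [Z n]]] )]]] * [X [Y [Z n] ++ [Y [Z ( [X [Y [Z n]]] )]]] * [X [Y [Z n]]]]]

X
Y * X
Z ++ Y * X
n ++ Y * X
n ++ Z * X
n ++ ( X ) * X
n ++ ( Y ) * X
n ++ ( Z ) * X
n ++ ( n ) * X
n ++ ( n ) * Y * X
n ++ ( n ) * Z ++ Y * X
n ++ ( n ) * n ++ Y * X
n ++ ( n ) * n ++ Z * X
n ++ ( n ) * n ++ ( X ) * X
n ++ ( n ) * n ++ ( Y ) * X
n ++ ( n ) * n ++ ( Z ) * X
n ++ ( n ) * n ++ ( n ) * X
n ++ ( n ) * n ++ ( n ) * Y
n ++ ( n ) * n ++ ( n ) * Z
n ++ ( n ) * n ++ ( n ) * n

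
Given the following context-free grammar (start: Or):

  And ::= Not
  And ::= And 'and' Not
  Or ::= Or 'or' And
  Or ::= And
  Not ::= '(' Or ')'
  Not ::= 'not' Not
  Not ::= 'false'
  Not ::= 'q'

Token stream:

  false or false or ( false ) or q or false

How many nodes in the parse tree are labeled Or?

6

[Or [Or [Or [Or [Or [And [Not false]]] or [And [Not false]]] or [And [Not ( [Or [And [Not false]]] )]]] or [And [Not q]]] or [And [Not false]]]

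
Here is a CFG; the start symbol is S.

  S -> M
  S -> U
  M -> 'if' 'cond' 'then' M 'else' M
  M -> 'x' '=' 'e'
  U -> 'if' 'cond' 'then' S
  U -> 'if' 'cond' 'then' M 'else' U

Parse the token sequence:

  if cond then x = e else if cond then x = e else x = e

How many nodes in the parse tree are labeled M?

[S [M if cond then [M x = e] else [M if cond then [M x = e] else [M x = e]]]]

5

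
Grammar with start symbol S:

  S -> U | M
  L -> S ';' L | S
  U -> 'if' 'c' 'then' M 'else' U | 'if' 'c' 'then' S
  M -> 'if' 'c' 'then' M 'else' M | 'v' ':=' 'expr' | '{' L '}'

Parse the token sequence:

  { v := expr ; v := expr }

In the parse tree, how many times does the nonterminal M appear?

3

[S [M { [L [S [M v := expr]] ; [L [S [M v := expr]]]] }]]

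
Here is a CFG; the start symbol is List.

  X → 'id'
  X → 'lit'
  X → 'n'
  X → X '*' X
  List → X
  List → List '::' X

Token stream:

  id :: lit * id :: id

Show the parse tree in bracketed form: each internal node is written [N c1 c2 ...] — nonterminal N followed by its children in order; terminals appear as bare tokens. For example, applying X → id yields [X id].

[List [List [List [X id]] :: [X [X lit] * [X id]]] :: [X id]]

List
List :: X
List :: X :: X
X :: X :: X
id :: X :: X
id :: X * X :: X
id :: lit * X :: X
id :: lit * id :: X
id :: lit * id :: id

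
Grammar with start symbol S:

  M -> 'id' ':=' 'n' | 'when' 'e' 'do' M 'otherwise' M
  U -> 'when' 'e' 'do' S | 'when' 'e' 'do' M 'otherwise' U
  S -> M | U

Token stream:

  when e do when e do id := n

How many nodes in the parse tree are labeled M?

[S [U when e do [S [U when e do [S [M id := n]]]]]]

1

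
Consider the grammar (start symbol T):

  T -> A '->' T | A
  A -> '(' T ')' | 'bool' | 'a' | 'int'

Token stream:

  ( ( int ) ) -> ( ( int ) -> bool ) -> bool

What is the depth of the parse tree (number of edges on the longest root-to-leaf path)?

7

[T [A ( [T [A ( [T [A int]] )]] )] -> [T [A ( [T [A ( [T [A int]] )] -> [T [A bool]]] )] -> [T [A bool]]]]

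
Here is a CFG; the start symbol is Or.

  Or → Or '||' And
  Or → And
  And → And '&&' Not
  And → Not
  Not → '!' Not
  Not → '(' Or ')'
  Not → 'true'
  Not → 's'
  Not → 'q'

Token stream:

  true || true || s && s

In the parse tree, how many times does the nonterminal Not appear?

4

[Or [Or [Or [And [Not true]]] || [And [Not true]]] || [And [And [Not s]] && [Not s]]]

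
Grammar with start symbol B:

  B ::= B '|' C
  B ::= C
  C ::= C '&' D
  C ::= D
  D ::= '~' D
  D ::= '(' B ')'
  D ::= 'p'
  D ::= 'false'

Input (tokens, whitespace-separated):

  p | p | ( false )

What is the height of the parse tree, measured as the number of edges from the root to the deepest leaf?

[B [B [B [C [D p]]] | [C [D p]]] | [C [D ( [B [C [D false]]] )]]]

6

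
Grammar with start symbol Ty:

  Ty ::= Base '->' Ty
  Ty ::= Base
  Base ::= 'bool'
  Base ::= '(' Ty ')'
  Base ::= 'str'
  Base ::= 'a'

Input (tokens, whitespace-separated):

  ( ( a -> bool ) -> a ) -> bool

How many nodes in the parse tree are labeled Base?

[Ty [Base ( [Ty [Base ( [Ty [Base a] -> [Ty [Base bool]]] )] -> [Ty [Base a]]] )] -> [Ty [Base bool]]]

6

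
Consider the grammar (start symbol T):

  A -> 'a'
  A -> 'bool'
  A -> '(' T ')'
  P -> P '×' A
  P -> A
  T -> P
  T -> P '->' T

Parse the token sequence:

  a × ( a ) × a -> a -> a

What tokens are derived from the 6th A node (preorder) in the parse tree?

a

[T [P [P [P [A a]] × [A ( [T [P [A a]]] )]] × [A a]] -> [T [P [A a]] -> [T [P [A a]]]]]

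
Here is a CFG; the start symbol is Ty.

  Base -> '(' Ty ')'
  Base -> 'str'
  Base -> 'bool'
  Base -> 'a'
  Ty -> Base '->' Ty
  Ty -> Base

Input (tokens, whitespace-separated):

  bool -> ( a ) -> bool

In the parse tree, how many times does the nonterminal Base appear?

4

[Ty [Base bool] -> [Ty [Base ( [Ty [Base a]] )] -> [Ty [Base bool]]]]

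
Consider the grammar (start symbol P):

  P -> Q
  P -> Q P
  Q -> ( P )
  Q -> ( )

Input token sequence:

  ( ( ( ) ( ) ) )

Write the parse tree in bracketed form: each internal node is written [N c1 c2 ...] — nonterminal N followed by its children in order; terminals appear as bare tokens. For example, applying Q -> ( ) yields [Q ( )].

[P [Q ( [P [Q ( [P [Q ( )] [P [Q ( )]]] )]] )]]

P
Q
( P )
( Q )
( ( P ) )
( ( Q P ) )
( ( ( ) P ) )
( ( ( ) Q ) )
( ( ( ) ( ) ) )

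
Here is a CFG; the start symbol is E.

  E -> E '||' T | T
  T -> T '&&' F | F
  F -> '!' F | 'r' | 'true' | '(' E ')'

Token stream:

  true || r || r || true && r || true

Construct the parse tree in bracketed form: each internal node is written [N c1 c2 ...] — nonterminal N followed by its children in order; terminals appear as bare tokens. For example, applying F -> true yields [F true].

E
E || T
E || T || T
E || T || T || T
E || T || T || T || T
T || T || T || T || T
F || T || T || T || T
true || T || T || T || T
true || F || T || T || T
true || r || T || T || T
true || r || F || T || T
true || r || r || T || T
true || r || r || T && F || T
true || r || r || F && F || T
true || r || r || true && F || T
true || r || r || true && r || T
true || r || r || true && r || F
true || r || r || true && r || true

[E [E [E [E [E [T [F true]]] || [T [F r]]] || [T [F r]]] || [T [T [F true]] && [F r]]] || [T [F true]]]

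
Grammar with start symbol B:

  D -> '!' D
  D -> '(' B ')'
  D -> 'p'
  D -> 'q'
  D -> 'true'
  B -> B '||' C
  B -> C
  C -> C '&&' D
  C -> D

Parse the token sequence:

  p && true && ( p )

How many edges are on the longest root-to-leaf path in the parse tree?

[B [C [C [C [D p]] && [D true]] && [D ( [B [C [D p]]] )]]]

6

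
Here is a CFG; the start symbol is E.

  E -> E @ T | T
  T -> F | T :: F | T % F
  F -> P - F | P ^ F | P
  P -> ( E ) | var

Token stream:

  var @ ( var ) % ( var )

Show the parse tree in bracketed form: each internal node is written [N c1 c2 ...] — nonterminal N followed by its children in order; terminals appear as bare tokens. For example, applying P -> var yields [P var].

[E [E [T [F [P var]]]] @ [T [T [F [P ( [E [T [F [P var]]]] )]]] % [F [P ( [E [T [F [P var]]]] )]]]]

E
E @ T
T @ T
F @ T
P @ T
var @ T
var @ T % F
var @ F % F
var @ P % F
var @ ( E ) % F
var @ ( T ) % F
var @ ( F ) % F
var @ ( P ) % F
var @ ( var ) % F
var @ ( var ) % P
var @ ( var ) % ( E )
var @ ( var ) % ( T )
var @ ( var ) % ( F )
var @ ( var ) % ( P )
var @ ( var ) % ( var )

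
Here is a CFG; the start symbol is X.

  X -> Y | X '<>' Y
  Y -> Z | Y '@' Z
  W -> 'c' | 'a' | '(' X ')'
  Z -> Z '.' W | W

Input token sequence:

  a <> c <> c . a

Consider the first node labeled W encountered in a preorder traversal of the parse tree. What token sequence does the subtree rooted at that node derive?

[X [X [X [Y [Z [W a]]]] <> [Y [Z [W c]]]] <> [Y [Z [Z [W c]] . [W a]]]]

a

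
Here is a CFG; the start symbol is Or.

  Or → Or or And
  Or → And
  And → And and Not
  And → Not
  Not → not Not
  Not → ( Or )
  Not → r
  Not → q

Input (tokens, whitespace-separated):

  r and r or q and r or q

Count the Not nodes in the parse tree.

[Or [Or [Or [And [And [Not r]] and [Not r]]] or [And [And [Not q]] and [Not r]]] or [And [Not q]]]

5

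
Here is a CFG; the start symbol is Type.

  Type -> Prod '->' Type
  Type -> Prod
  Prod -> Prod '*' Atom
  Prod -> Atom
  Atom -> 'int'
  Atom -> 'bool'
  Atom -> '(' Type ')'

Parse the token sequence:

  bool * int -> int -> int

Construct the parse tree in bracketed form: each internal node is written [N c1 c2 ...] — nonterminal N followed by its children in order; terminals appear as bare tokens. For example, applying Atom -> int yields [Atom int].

Type
Prod -> Type
Prod * Atom -> Type
Atom * Atom -> Type
bool * Atom -> Type
bool * int -> Type
bool * int -> Prod -> Type
bool * int -> Atom -> Type
bool * int -> int -> Type
bool * int -> int -> Prod
bool * int -> int -> Atom
bool * int -> int -> int

[Type [Prod [Prod [Atom bool]] * [Atom int]] -> [Type [Prod [Atom int]] -> [Type [Prod [Atom int]]]]]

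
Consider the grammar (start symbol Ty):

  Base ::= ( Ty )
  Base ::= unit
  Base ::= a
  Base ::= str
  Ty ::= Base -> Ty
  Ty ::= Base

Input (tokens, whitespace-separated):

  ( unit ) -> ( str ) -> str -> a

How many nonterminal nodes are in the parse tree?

12

[Ty [Base ( [Ty [Base unit]] )] -> [Ty [Base ( [Ty [Base str]] )] -> [Ty [Base str] -> [Ty [Base a]]]]]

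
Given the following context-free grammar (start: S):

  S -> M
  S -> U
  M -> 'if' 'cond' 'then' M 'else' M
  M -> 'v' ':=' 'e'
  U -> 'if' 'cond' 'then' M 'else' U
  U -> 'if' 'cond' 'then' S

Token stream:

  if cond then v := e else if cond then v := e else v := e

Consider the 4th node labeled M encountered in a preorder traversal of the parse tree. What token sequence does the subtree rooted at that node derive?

[S [M if cond then [M v := e] else [M if cond then [M v := e] else [M v := e]]]]

v := e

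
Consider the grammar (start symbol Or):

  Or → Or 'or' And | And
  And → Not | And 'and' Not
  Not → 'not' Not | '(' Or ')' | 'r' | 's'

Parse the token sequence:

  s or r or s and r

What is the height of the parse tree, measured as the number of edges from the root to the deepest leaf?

5

[Or [Or [Or [And [Not s]]] or [And [Not r]]] or [And [And [Not s]] and [Not r]]]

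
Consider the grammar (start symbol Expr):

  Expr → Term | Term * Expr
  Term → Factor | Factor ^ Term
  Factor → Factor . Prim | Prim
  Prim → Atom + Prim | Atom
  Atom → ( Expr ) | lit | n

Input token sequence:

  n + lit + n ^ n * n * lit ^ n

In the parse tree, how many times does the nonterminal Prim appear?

7

[Expr [Term [Factor [Prim [Atom n] + [Prim [Atom lit] + [Prim [Atom n]]]]] ^ [Term [Factor [Prim [Atom n]]]]] * [Expr [Term [Factor [Prim [Atom n]]]] * [Expr [Term [Factor [Prim [Atom lit]]] ^ [Term [Factor [Prim [Atom n]]]]]]]]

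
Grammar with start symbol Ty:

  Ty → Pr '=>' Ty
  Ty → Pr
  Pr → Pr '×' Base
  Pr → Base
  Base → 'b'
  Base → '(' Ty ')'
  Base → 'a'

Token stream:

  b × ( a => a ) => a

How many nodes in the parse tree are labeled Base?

5

[Ty [Pr [Pr [Base b]] × [Base ( [Ty [Pr [Base a]] => [Ty [Pr [Base a]]]] )]] => [Ty [Pr [Base a]]]]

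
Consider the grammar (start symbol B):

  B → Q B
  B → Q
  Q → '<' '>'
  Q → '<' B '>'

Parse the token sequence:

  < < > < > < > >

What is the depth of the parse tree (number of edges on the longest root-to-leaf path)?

[B [Q < [B [Q < >] [B [Q < >] [B [Q < >]]]] >]]

6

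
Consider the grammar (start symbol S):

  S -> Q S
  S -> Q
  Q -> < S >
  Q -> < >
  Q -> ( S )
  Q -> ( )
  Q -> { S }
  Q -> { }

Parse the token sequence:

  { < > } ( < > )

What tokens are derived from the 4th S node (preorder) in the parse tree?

[S [Q { [S [Q < >]] }] [S [Q ( [S [Q < >]] )]]]

< >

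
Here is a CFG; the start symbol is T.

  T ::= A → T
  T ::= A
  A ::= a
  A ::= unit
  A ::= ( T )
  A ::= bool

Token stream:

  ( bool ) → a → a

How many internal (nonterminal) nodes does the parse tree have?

8

[T [A ( [T [A bool]] )] → [T [A a] → [T [A a]]]]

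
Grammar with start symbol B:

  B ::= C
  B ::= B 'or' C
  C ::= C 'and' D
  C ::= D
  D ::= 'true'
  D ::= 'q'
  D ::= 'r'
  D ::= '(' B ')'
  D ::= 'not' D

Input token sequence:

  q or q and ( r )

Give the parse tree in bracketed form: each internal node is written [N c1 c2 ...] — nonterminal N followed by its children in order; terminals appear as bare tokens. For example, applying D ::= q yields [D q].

B
B or C
C or C
D or C
q or C
q or C and D
q or D and D
q or q and D
q or q and ( B )
q or q and ( C )
q or q and ( D )
q or q and ( r )

[B [B [C [D q]]] or [C [C [D q]] and [D ( [B [C [D r]]] )]]]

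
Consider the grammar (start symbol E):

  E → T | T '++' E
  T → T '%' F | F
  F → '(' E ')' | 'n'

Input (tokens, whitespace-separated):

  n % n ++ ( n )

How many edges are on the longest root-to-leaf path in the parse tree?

7

[E [T [T [F n]] % [F n]] ++ [E [T [F ( [E [T [F n]]] )]]]]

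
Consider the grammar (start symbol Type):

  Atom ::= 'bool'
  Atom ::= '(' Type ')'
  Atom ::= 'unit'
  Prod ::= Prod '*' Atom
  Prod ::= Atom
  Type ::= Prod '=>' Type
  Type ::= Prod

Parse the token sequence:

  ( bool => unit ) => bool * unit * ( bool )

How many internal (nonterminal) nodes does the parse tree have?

19

[Type [Prod [Atom ( [Type [Prod [Atom bool]] => [Type [Prod [Atom unit]]]] )]] => [Type [Prod [Prod [Prod [Atom bool]] * [Atom unit]] * [Atom ( [Type [Prod [Atom bool]]] )]]]]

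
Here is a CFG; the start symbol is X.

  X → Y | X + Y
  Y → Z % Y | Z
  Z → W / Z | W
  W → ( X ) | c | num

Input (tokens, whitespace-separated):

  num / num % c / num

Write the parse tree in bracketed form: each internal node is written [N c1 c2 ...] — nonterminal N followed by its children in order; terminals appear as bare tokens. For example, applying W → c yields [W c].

X
Y
Z % Y
W / Z % Y
num / Z % Y
num / W % Y
num / num % Y
num / num % Z
num / num % W / Z
num / num % c / Z
num / num % c / W
num / num % c / num

[X [Y [Z [W num] / [Z [W num]]] % [Y [Z [W c] / [Z [W num]]]]]]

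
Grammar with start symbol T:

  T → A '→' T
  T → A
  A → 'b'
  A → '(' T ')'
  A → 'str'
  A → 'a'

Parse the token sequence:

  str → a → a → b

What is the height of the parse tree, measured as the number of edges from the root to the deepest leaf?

[T [A str] → [T [A a] → [T [A a] → [T [A b]]]]]

5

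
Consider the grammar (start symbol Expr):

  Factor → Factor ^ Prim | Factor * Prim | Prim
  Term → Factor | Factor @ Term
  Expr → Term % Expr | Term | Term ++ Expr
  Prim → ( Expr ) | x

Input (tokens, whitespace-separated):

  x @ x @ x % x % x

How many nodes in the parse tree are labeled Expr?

[Expr [Term [Factor [Prim x]] @ [Term [Factor [Prim x]] @ [Term [Factor [Prim x]]]]] % [Expr [Term [Factor [Prim x]]] % [Expr [Term [Factor [Prim x]]]]]]

3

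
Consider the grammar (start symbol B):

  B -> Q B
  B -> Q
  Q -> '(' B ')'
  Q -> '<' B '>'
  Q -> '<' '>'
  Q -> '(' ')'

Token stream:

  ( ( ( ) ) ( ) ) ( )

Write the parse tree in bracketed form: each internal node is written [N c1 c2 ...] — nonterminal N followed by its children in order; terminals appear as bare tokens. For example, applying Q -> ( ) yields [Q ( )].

[B [Q ( [B [Q ( [B [Q ( )]] )] [B [Q ( )]]] )] [B [Q ( )]]]

B
Q B
( B ) B
( Q B ) B
( ( B ) B ) B
( ( Q ) B ) B
( ( ( ) ) B ) B
( ( ( ) ) Q ) B
( ( ( ) ) ( ) ) B
( ( ( ) ) ( ) ) Q
( ( ( ) ) ( ) ) ( )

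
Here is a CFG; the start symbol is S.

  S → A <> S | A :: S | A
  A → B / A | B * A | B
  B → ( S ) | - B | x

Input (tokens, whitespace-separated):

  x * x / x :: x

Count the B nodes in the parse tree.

4

[S [A [B x] * [A [B x] / [A [B x]]]] :: [S [A [B x]]]]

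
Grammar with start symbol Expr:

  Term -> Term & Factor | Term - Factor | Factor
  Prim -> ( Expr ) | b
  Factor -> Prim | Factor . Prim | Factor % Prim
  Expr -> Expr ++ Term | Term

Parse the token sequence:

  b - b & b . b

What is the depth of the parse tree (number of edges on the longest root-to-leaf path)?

6

[Expr [Term [Term [Term [Factor [Prim b]]] - [Factor [Prim b]]] & [Factor [Factor [Prim b]] . [Prim b]]]]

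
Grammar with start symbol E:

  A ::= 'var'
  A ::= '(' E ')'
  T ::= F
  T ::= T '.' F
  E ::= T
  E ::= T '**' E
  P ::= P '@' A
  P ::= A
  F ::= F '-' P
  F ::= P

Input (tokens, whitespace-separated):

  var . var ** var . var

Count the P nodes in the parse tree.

[E [T [T [F [P [A var]]]] . [F [P [A var]]]] ** [E [T [T [F [P [A var]]]] . [F [P [A var]]]]]]

4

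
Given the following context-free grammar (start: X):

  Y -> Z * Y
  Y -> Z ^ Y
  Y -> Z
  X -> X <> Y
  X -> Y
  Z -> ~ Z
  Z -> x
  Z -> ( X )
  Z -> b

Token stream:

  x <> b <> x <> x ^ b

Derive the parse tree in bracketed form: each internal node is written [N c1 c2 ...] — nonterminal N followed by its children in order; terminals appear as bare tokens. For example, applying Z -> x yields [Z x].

[X [X [X [X [Y [Z x]]] <> [Y [Z b]]] <> [Y [Z x]]] <> [Y [Z x] ^ [Y [Z b]]]]

X
X <> Y
X <> Y <> Y
X <> Y <> Y <> Y
Y <> Y <> Y <> Y
Z <> Y <> Y <> Y
x <> Y <> Y <> Y
x <> Z <> Y <> Y
x <> b <> Y <> Y
x <> b <> Z <> Y
x <> b <> x <> Y
x <> b <> x <> Z ^ Y
x <> b <> x <> x ^ Y
x <> b <> x <> x ^ Z
x <> b <> x <> x ^ b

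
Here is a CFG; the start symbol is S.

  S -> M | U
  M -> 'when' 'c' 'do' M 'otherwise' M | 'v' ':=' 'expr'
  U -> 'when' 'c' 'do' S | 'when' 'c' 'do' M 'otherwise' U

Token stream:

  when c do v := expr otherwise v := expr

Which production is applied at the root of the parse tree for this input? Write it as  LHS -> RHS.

[S [M when c do [M v := expr] otherwise [M v := expr]]]

S -> M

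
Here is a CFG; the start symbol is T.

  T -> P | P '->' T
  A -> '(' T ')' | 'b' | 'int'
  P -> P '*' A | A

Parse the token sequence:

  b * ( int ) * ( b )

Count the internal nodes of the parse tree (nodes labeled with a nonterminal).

13

[T [P [P [P [A b]] * [A ( [T [P [A int]]] )]] * [A ( [T [P [A b]]] )]]]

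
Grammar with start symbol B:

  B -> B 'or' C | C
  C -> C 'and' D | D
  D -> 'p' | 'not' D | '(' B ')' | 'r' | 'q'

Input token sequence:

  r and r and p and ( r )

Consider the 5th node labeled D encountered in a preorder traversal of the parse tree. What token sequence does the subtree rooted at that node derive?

r

[B [C [C [C [C [D r]] and [D r]] and [D p]] and [D ( [B [C [D r]]] )]]]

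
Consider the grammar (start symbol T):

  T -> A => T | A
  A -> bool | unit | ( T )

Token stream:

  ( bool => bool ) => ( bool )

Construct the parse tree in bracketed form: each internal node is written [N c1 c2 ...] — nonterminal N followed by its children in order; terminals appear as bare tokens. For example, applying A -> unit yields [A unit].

[T [A ( [T [A bool] => [T [A bool]]] )] => [T [A ( [T [A bool]] )]]]

T
A => T
( T ) => T
( A => T ) => T
( bool => T ) => T
( bool => A ) => T
( bool => bool ) => T
( bool => bool ) => A
( bool => bool ) => ( T )
( bool => bool ) => ( A )
( bool => bool ) => ( bool )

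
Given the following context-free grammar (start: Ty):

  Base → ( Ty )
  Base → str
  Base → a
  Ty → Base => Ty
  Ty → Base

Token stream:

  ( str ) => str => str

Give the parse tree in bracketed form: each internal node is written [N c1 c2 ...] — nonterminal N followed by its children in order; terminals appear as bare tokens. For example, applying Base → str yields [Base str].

[Ty [Base ( [Ty [Base str]] )] => [Ty [Base str] => [Ty [Base str]]]]

Ty
Base => Ty
( Ty ) => Ty
( Base ) => Ty
( str ) => Ty
( str ) => Base => Ty
( str ) => str => Ty
( str ) => str => Base
( str ) => str => str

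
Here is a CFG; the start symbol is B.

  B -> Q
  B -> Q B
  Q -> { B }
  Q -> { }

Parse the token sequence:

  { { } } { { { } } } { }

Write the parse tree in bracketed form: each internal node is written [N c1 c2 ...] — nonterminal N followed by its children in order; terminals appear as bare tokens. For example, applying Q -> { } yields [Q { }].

B
Q B
{ B } B
{ Q } B
{ { } } B
{ { } } Q B
{ { } } { B } B
{ { } } { Q } B
{ { } } { { B } } B
{ { } } { { Q } } B
{ { } } { { { } } } B
{ { } } { { { } } } Q
{ { } } { { { } } } { }

[B [Q { [B [Q { }]] }] [B [Q { [B [Q { [B [Q { }]] }]] }] [B [Q { }]]]]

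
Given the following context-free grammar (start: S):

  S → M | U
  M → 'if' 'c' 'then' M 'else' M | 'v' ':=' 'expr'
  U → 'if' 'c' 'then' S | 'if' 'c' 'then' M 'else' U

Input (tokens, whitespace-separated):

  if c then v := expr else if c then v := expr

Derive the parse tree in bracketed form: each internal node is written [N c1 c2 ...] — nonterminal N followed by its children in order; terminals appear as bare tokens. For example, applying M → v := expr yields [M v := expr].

[S [U if c then [M v := expr] else [U if c then [S [M v := expr]]]]]

S
U
if c then M else U
if c then v := expr else U
if c then v := expr else if c then S
if c then v := expr else if c then M
if c then v := expr else if c then v := expr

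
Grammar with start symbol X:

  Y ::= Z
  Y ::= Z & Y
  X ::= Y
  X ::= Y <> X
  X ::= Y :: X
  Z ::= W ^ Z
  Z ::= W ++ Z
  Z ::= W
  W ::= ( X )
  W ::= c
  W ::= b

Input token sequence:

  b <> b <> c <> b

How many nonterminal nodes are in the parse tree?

16

[X [Y [Z [W b]]] <> [X [Y [Z [W b]]] <> [X [Y [Z [W c]]] <> [X [Y [Z [W b]]]]]]]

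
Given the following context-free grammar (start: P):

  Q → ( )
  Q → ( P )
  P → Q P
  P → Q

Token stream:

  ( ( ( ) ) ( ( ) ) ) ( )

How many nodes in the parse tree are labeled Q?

6

[P [Q ( [P [Q ( [P [Q ( )]] )] [P [Q ( [P [Q ( )]] )]]] )] [P [Q ( )]]]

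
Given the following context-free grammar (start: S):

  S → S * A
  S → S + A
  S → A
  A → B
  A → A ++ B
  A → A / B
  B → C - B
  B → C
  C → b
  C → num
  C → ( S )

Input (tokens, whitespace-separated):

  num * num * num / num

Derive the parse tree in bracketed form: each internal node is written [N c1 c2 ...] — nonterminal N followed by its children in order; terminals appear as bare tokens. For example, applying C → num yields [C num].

S
S * A
S * A * A
A * A * A
B * A * A
C * A * A
num * A * A
num * B * A
num * C * A
num * num * A
num * num * A / B
num * num * B / B
num * num * C / B
num * num * num / B
num * num * num / C
num * num * num / num

[S [S [S [A [B [C num]]]] * [A [B [C num]]]] * [A [A [B [C num]]] / [B [C num]]]]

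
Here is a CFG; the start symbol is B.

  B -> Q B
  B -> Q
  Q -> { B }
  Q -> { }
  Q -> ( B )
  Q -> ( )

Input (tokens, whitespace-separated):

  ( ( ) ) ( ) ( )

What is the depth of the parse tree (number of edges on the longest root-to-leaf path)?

4

[B [Q ( [B [Q ( )]] )] [B [Q ( )] [B [Q ( )]]]]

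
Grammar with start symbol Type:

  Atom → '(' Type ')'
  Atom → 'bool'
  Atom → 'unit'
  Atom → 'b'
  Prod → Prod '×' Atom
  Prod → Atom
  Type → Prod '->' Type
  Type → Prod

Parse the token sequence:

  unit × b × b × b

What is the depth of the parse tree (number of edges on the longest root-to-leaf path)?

6

[Type [Prod [Prod [Prod [Prod [Atom unit]] × [Atom b]] × [Atom b]] × [Atom b]]]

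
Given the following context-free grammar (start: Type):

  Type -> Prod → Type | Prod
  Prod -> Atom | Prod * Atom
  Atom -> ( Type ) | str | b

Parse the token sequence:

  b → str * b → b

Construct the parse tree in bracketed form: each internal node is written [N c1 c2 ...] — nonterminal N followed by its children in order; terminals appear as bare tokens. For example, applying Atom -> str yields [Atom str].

[Type [Prod [Atom b]] → [Type [Prod [Prod [Atom str]] * [Atom b]] → [Type [Prod [Atom b]]]]]

Type
Prod → Type
Atom → Type
b → Type
b → Prod → Type
b → Prod * Atom → Type
b → Atom * Atom → Type
b → str * Atom → Type
b → str * b → Type
b → str * b → Prod
b → str * b → Atom
b → str * b → b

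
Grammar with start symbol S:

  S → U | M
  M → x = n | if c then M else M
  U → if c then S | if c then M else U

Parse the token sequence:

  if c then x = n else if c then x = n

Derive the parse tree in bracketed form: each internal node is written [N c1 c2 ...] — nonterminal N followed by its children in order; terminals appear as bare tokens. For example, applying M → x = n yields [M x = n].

[S [U if c then [M x = n] else [U if c then [S [M x = n]]]]]

S
U
if c then M else U
if c then x = n else U
if c then x = n else if c then S
if c then x = n else if c then M
if c then x = n else if c then x = n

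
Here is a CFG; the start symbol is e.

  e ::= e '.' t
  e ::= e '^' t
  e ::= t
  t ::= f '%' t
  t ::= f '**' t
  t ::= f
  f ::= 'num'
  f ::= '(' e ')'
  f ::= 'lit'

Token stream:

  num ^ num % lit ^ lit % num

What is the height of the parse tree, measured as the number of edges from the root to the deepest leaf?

5

[e [e [e [t [f num]]] ^ [t [f num] % [t [f lit]]]] ^ [t [f lit] % [t [f num]]]]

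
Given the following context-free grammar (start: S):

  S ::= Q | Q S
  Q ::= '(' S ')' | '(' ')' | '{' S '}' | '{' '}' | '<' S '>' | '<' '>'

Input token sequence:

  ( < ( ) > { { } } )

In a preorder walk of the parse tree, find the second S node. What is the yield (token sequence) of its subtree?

< ( ) > { { } }

[S [Q ( [S [Q < [S [Q ( )]] >] [S [Q { [S [Q { }]] }]]] )]]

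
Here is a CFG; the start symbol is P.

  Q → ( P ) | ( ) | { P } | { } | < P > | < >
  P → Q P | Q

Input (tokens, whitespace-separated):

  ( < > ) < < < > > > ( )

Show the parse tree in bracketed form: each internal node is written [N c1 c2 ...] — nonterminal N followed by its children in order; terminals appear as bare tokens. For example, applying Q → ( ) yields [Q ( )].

P
Q P
( P ) P
( Q ) P
( < > ) P
( < > ) Q P
( < > ) < P > P
( < > ) < Q > P
( < > ) < < P > > P
( < > ) < < Q > > P
( < > ) < < < > > > P
( < > ) < < < > > > Q
( < > ) < < < > > > ( )

[P [Q ( [P [Q < >]] )] [P [Q < [P [Q < [P [Q < >]] >]] >] [P [Q ( )]]]]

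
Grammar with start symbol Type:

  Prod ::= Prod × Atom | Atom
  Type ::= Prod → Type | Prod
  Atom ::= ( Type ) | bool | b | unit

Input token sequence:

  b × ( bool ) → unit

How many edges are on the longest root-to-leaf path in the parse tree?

[Type [Prod [Prod [Atom b]] × [Atom ( [Type [Prod [Atom bool]]] )]] → [Type [Prod [Atom unit]]]]

6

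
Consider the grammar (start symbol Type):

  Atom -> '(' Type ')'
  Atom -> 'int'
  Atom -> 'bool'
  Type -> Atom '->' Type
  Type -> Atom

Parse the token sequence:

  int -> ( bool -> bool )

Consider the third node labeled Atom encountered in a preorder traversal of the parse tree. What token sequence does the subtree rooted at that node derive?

[Type [Atom int] -> [Type [Atom ( [Type [Atom bool] -> [Type [Atom bool]]] )]]]

bool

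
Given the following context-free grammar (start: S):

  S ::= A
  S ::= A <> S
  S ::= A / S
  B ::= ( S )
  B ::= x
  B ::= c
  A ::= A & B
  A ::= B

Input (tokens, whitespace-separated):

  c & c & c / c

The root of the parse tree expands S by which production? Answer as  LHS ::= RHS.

S ::= A / S

[S [A [A [A [B c]] & [B c]] & [B c]] / [S [A [B c]]]]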